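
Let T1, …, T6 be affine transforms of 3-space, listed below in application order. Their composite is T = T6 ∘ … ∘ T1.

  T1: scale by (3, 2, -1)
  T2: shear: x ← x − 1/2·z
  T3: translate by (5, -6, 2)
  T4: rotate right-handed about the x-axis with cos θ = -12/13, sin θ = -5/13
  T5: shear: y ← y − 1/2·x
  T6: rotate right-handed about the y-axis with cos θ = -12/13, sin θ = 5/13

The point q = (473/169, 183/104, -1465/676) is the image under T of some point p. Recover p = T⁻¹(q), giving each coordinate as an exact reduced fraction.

p = (-3, 2, 9/2)

T1 = [3 0 0 0; 0 2 0 0; 0 0 -1 0; 0 0 0 1]
T2·T1 = [3 0 1/2 0; 0 2 0 0; 0 0 -1 0; 0 0 0 1]
T3·…·T1 = [3 0 1/2 5; 0 2 0 -6; 0 0 -1 2; 0 0 0 1]
T4·…·T1 = [3 0 1/2 5; 0 -24/13 -5/13 82/13; 0 -10/13 12/13 6/13; 0 0 0 1]
T5·…·T1 = [3 0 1/2 5; -3/2 -24/13 -33/52 99/26; 0 -10/13 12/13 6/13; 0 0 0 1]
T6·…·T1 = [-36/13 -50/169 -18/169 -750/169; -3/2 -24/13 -33/52 99/26; -15/13 120/169 -353/338 -397/169; 0 0 0 1]
det M = -6; M⁻¹ = [-67/169 5/78 1/676 -2; 47/338 -6/13 45/169 3; 90/169 -5/13 -263/338 2; 0 0 0 1]
M⁻¹ · (473/169, 183/104, -1465/676)ᵀ = (-3, 2, 9/2)ᵀ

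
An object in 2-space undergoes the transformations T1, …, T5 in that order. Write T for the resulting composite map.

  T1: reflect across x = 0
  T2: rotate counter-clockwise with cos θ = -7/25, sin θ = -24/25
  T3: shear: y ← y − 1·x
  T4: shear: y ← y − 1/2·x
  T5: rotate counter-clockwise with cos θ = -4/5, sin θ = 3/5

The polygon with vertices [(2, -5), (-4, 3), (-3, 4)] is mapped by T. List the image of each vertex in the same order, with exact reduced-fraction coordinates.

T1 reflect across x = 0: (2, -5) → (-2, -5); (-4, 3) → (4, 3); (-3, 4) → (3, 4)
T2 rotate counter-clockwise with cos θ = -7/25, sin θ = -24/25: (-2, -5) → (-106/25, 83/25); (4, 3) → (44/25, -117/25); (3, 4) → (3, -4)
T3 shear: y ← y − 1·x: (-106/25, 83/25) → (-106/25, 189/25); (44/25, -117/25) → (44/25, -161/25); (3, -4) → (3, -7)
T4 shear: y ← y − 1/2·x: (-106/25, 189/25) → (-106/25, 242/25); (44/25, -161/25) → (44/25, -183/25); (3, -7) → (3, -17/2)
T5 rotate counter-clockwise with cos θ = -4/5, sin θ = 3/5: (-106/25, 242/25) → (-302/125, -1286/125); (44/25, -183/25) → (373/125, 864/125); (3, -17/2) → (27/10, 43/5)

image vertices: (-302/125, -1286/125), (373/125, 864/125), (27/10, 43/5)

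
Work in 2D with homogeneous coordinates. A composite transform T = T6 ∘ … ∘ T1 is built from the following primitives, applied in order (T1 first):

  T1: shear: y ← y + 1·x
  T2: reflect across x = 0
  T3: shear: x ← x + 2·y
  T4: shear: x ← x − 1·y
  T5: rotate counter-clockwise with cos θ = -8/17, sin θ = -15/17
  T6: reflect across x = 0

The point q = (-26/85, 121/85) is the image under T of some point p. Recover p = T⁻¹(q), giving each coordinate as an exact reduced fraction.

p = (1, -7/5)

T1 = [1 0 0; 1 1 0; 0 0 1]
T2·T1 = [-1 0 0; 1 1 0; 0 0 1]
T3·…·T1 = [1 2 0; 1 1 0; 0 0 1]
T4·…·T1 = [0 1 0; 1 1 0; 0 0 1]
T5·…·T1 = [15/17 7/17 0; -8/17 -23/17 0; 0 0 1]
T6·…·T1 = [-15/17 -7/17 0; -8/17 -23/17 0; 0 0 1]
det M = 1; M⁻¹ = [-23/17 7/17 0; 8/17 -15/17 0; 0 0 1]
M⁻¹ · (-26/85, 121/85)ᵀ = (1, -7/5)ᵀ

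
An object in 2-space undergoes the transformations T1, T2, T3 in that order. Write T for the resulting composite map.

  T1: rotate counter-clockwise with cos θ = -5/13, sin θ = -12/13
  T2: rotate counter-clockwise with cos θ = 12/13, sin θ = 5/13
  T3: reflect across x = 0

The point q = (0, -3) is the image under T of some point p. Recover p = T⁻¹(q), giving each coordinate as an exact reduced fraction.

T1 = [-5/13 12/13 0; -12/13 -5/13 0; 0 0 1]
T2·T1 = [0 1 0; -1 0 0; 0 0 1]
T3·…·T1 = [0 -1 0; -1 0 0; 0 0 1]
det M = -1; M⁻¹ = [0 -1 0; -1 0 0; 0 0 1]
M⁻¹ · (0, -3)ᵀ = (3, 0)ᵀ

p = (3, 0)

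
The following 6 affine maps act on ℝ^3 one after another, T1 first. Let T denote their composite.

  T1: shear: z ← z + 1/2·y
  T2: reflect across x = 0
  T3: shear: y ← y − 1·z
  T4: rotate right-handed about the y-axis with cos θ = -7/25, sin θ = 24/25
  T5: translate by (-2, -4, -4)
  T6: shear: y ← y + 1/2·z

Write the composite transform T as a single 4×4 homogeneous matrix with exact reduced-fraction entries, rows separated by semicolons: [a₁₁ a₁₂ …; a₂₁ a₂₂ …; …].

T = [7/25 12/25 24/25 -2; 12/25 43/100 -57/50 -6; 24/25 -7/50 -7/25 -4; 0 0 0 1]

T1 = [1 0 0 0; 0 1 0 0; 0 1/2 1 0; 0 0 0 1]
T2·T1 = [-1 0 0 0; 0 1 0 0; 0 1/2 1 0; 0 0 0 1]
T3·…·T1 = [-1 0 0 0; 0 1/2 -1 0; 0 1/2 1 0; 0 0 0 1]
T4·…·T1 = [7/25 12/25 24/25 0; 0 1/2 -1 0; 24/25 -7/50 -7/25 0; 0 0 0 1]
T5·…·T1 = [7/25 12/25 24/25 -2; 0 1/2 -1 -4; 24/25 -7/50 -7/25 -4; 0 0 0 1]
T6·…·T1 = [7/25 12/25 24/25 -2; 12/25 43/100 -57/50 -6; 24/25 -7/50 -7/25 -4; 0 0 0 1]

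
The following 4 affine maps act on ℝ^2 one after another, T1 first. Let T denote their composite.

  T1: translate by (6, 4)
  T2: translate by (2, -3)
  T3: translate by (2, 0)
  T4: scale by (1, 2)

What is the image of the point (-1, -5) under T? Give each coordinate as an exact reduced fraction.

T(p) = (9, -8)

T1 translate by (6, 4): (-1, -5) → (5, -1)
T2 translate by (2, -3): (5, -1) → (7, -4)
T3 translate by (2, 0): (7, -4) → (9, -4)
T4 scale by (1, 2): (9, -4) → (9, -8)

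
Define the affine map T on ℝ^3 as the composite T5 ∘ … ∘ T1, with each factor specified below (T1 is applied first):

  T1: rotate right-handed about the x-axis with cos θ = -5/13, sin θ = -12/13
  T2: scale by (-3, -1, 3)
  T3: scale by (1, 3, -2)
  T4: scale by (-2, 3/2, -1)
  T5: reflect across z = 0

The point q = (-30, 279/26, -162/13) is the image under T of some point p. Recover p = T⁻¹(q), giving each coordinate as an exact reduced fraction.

T1 = [1 0 0 0; 0 -5/13 12/13 0; 0 -12/13 -5/13 0; 0 0 0 1]
T2·T1 = [-3 0 0 0; 0 5/13 -12/13 0; 0 -36/13 -15/13 0; 0 0 0 1]
T3·…·T1 = [-3 0 0 0; 0 15/13 -36/13 0; 0 72/13 30/13 0; 0 0 0 1]
T4·…·T1 = [6 0 0 0; 0 45/26 -54/13 0; 0 -72/13 -30/13 0; 0 0 0 1]
T5·…·T1 = [6 0 0 0; 0 45/26 -54/13 0; 0 72/13 30/13 0; 0 0 0 1]
det M = 162; M⁻¹ = [1/6 0 0 0; 0 10/117 2/13 0; 0 -8/39 5/78 0; 0 0 0 1]
M⁻¹ · (-30, 279/26, -162/13)ᵀ = (-5, -1, -3)ᵀ

p = (-5, -1, -3)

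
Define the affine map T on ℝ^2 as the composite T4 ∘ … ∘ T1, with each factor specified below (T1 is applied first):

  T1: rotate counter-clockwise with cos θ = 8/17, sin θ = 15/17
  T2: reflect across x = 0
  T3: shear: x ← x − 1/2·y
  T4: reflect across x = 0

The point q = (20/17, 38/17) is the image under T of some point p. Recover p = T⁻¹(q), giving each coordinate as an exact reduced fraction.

p = (2, 1)

T1 = [8/17 -15/17 0; 15/17 8/17 0; 0 0 1]
T2·T1 = [-8/17 15/17 0; 15/17 8/17 0; 0 0 1]
T3·…·T1 = [-31/34 11/17 0; 15/17 8/17 0; 0 0 1]
T4·…·T1 = [31/34 -11/17 0; 15/17 8/17 0; 0 0 1]
det M = 1; M⁻¹ = [8/17 11/17 0; -15/17 31/34 0; 0 0 1]
M⁻¹ · (20/17, 38/17)ᵀ = (2, 1)ᵀ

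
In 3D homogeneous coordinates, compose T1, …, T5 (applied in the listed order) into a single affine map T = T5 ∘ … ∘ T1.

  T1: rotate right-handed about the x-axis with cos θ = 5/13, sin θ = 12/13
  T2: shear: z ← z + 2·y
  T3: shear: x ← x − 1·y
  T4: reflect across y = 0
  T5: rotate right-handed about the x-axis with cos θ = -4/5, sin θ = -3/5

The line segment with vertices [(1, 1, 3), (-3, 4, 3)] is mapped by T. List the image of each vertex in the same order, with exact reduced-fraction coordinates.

image vertices: (44/13, -229/65, 47/65), (-23/13, 29/65, -172/65)

T1 rotate right-handed about the x-axis with cos θ = 5/13, sin θ = 12/13: (1, 1, 3) → (1, -31/13, 27/13); (-3, 4, 3) → (-3, -16/13, 63/13)
T2 shear: z ← z + 2·y: (1, -31/13, 27/13) → (1, -31/13, -35/13); (-3, -16/13, 63/13) → (-3, -16/13, 31/13)
T3 shear: x ← x − 1·y: (1, -31/13, -35/13) → (44/13, -31/13, -35/13); (-3, -16/13, 31/13) → (-23/13, -16/13, 31/13)
T4 reflect across y = 0: (44/13, -31/13, -35/13) → (44/13, 31/13, -35/13); (-23/13, -16/13, 31/13) → (-23/13, 16/13, 31/13)
T5 rotate right-handed about the x-axis with cos θ = -4/5, sin θ = -3/5: (44/13, 31/13, -35/13) → (44/13, -229/65, 47/65); (-23/13, 16/13, 31/13) → (-23/13, 29/65, -172/65)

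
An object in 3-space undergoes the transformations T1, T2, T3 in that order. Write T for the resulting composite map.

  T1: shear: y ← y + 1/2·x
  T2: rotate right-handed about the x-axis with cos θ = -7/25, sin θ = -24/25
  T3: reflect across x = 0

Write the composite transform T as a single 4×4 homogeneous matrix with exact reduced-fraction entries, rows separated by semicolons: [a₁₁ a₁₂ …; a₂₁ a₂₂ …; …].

T = [-1 0 0 0; -7/50 -7/25 24/25 0; -12/25 -24/25 -7/25 0; 0 0 0 1]

T1 = [1 0 0 0; 1/2 1 0 0; 0 0 1 0; 0 0 0 1]
T2·T1 = [1 0 0 0; -7/50 -7/25 24/25 0; -12/25 -24/25 -7/25 0; 0 0 0 1]
T3·…·T1 = [-1 0 0 0; -7/50 -7/25 24/25 0; -12/25 -24/25 -7/25 0; 0 0 0 1]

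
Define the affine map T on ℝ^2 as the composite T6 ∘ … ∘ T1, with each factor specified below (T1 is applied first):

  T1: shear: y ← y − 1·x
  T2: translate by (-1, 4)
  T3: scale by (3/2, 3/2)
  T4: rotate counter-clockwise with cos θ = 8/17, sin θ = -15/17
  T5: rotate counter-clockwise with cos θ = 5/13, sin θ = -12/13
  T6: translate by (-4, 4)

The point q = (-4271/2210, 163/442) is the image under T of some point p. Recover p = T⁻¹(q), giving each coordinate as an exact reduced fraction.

p = (2, 3/5)

T1 = [1 0 0; -1 1 0; 0 0 1]
T2·T1 = [1 0 -1; -1 1 4; 0 0 1]
T3·…·T1 = [3/2 0 -3/2; -3/2 3/2 6; 0 0 1]
T4·…·T1 = [-21/34 45/34 78/17; -69/34 12/17 141/34; 0 0 1]
T5·…·T1 = [-933/442 513/442 1236/221; -93/442 -210/221 -1167/442; 0 0 1]
T6·…·T1 = [-933/442 513/442 352/221; -93/442 -210/221 601/442; 0 0 1]
det M = 9/4; M⁻¹ = [-280/663 -114/221 911/663; 62/663 -622/663 249/221; 0 0 1]
M⁻¹ · (-4271/2210, 163/442)ᵀ = (2, 3/5)ᵀ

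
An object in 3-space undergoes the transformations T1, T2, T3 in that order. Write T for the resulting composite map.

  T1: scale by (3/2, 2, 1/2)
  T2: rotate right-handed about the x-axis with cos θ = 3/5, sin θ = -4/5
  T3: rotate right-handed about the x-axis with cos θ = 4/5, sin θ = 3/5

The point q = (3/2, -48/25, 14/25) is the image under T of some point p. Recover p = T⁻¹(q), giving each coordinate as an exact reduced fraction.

p = (1, -1, 0)

T1 = [3/2 0 0 0; 0 2 0 0; 0 0 1/2 0; 0 0 0 1]
T2·T1 = [3/2 0 0 0; 0 6/5 2/5 0; 0 -8/5 3/10 0; 0 0 0 1]
T3·…·T1 = [3/2 0 0 0; 0 48/25 7/50 0; 0 -14/25 12/25 0; 0 0 0 1]
det M = 3/2; M⁻¹ = [2/3 0 0 0; 0 12/25 -7/50 0; 0 14/25 48/25 0; 0 0 0 1]
M⁻¹ · (3/2, -48/25, 14/25)ᵀ = (1, -1, 0)ᵀ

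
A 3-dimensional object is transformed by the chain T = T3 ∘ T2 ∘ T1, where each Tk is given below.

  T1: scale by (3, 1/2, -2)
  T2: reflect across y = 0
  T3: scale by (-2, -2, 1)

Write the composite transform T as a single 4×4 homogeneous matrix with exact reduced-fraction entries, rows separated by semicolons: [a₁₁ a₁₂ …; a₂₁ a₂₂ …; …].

T1 = [3 0 0 0; 0 1/2 0 0; 0 0 -2 0; 0 0 0 1]
T2·T1 = [3 0 0 0; 0 -1/2 0 0; 0 0 -2 0; 0 0 0 1]
T3·…·T1 = [-6 0 0 0; 0 1 0 0; 0 0 -2 0; 0 0 0 1]

T = [-6 0 0 0; 0 1 0 0; 0 0 -2 0; 0 0 0 1]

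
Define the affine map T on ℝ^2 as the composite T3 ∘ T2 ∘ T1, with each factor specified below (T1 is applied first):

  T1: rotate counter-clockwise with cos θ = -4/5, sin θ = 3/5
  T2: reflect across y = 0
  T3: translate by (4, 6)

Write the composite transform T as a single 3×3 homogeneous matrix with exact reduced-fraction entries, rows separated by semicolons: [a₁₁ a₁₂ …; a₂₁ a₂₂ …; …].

T = [-4/5 -3/5 4; -3/5 4/5 6; 0 0 1]

T1 = [-4/5 -3/5 0; 3/5 -4/5 0; 0 0 1]
T2·T1 = [-4/5 -3/5 0; -3/5 4/5 0; 0 0 1]
T3·…·T1 = [-4/5 -3/5 4; -3/5 4/5 6; 0 0 1]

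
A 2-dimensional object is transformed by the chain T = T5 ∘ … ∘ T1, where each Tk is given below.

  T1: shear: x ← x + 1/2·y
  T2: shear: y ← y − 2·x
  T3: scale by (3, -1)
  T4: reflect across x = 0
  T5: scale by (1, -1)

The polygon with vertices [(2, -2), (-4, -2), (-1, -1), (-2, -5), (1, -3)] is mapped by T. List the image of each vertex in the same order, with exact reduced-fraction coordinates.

image vertices: (-3, -4), (15, 8), (9/2, 2), (27/2, 4), (3/2, -2)

T1 shear: x ← x + 1/2·y: (2, -2) → (1, -2); (-4, -2) → (-5, -2); (-1, -1) → (-3/2, -1); (-2, -5) → (-9/2, -5); (1, -3) → (-1/2, -3)
T2 shear: y ← y − 2·x: (1, -2) → (1, -4); (-5, -2) → (-5, 8); (-3/2, -1) → (-3/2, 2); (-9/2, -5) → (-9/2, 4); (-1/2, -3) → (-1/2, -2)
T3 scale by (3, -1): (1, -4) → (3, 4); (-5, 8) → (-15, -8); (-3/2, 2) → (-9/2, -2); (-9/2, 4) → (-27/2, -4); (-1/2, -2) → (-3/2, 2)
T4 reflect across x = 0: (3, 4) → (-3, 4); (-15, -8) → (15, -8); (-9/2, -2) → (9/2, -2); (-27/2, -4) → (27/2, -4); (-3/2, 2) → (3/2, 2)
T5 scale by (1, -1): (-3, 4) → (-3, -4); (15, -8) → (15, 8); (9/2, -2) → (9/2, 2); (27/2, -4) → (27/2, 4); (3/2, 2) → (3/2, -2)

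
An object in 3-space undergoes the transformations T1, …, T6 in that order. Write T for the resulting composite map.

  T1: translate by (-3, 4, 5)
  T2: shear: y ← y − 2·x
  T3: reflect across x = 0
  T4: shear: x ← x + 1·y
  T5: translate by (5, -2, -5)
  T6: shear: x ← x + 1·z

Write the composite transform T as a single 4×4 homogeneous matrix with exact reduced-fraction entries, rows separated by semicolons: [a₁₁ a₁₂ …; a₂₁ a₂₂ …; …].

T = [-3 1 1 18; -2 1 0 8; 0 0 1 0; 0 0 0 1]

T1 = [1 0 0 -3; 0 1 0 4; 0 0 1 5; 0 0 0 1]
T2·T1 = [1 0 0 -3; -2 1 0 10; 0 0 1 5; 0 0 0 1]
T3·…·T1 = [-1 0 0 3; -2 1 0 10; 0 0 1 5; 0 0 0 1]
T4·…·T1 = [-3 1 0 13; -2 1 0 10; 0 0 1 5; 0 0 0 1]
T5·…·T1 = [-3 1 0 18; -2 1 0 8; 0 0 1 0; 0 0 0 1]
T6·…·T1 = [-3 1 1 18; -2 1 0 8; 0 0 1 0; 0 0 0 1]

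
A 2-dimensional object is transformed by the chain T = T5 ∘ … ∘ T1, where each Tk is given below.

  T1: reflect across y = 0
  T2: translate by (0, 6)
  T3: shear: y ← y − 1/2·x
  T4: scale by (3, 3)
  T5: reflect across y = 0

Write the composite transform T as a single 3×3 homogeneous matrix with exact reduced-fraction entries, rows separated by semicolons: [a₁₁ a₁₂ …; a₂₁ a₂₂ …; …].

T = [3 0 0; 3/2 3 -18; 0 0 1]

T1 = [1 0 0; 0 -1 0; 0 0 1]
T2·T1 = [1 0 0; 0 -1 6; 0 0 1]
T3·…·T1 = [1 0 0; -1/2 -1 6; 0 0 1]
T4·…·T1 = [3 0 0; -3/2 -3 18; 0 0 1]
T5·…·T1 = [3 0 0; 3/2 3 -18; 0 0 1]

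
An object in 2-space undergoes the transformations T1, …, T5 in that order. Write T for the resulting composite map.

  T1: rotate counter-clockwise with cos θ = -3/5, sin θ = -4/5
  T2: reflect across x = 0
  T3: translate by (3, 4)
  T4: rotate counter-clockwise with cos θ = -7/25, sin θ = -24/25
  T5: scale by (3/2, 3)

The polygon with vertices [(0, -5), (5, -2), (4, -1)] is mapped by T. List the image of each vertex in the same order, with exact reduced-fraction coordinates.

T1 rotate counter-clockwise with cos θ = -3/5, sin θ = -4/5: (0, -5) → (-4, 3); (5, -2) → (-23/5, -14/5); (4, -1) → (-16/5, -13/5)
T2 reflect across x = 0: (-4, 3) → (4, 3); (-23/5, -14/5) → (23/5, -14/5); (-16/5, -13/5) → (16/5, -13/5)
T3 translate by (3, 4): (4, 3) → (7, 7); (23/5, -14/5) → (38/5, 6/5); (16/5, -13/5) → (31/5, 7/5)
T4 rotate counter-clockwise with cos θ = -7/25, sin θ = -24/25: (7, 7) → (119/25, -217/25); (38/5, 6/5) → (-122/125, -954/125); (31/5, 7/5) → (-49/125, -793/125)
T5 scale by (3/2, 3): (119/25, -217/25) → (357/50, -651/25); (-122/125, -954/125) → (-183/125, -2862/125); (-49/125, -793/125) → (-147/250, -2379/125)

image vertices: (357/50, -651/25), (-183/125, -2862/125), (-147/250, -2379/125)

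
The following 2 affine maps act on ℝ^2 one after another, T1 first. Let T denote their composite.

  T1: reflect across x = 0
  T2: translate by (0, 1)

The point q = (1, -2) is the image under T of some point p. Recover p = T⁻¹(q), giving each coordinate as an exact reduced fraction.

T1 = [-1 0 0; 0 1 0; 0 0 1]
T2·T1 = [-1 0 0; 0 1 1; 0 0 1]
det M = -1; M⁻¹ = [-1 0 0; 0 1 -1; 0 0 1]
M⁻¹ · (1, -2)ᵀ = (-1, -3)ᵀ

p = (-1, -3)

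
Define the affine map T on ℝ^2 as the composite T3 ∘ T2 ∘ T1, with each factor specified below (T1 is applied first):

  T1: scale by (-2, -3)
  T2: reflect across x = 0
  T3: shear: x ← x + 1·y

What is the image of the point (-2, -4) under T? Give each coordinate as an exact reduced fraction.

T(p) = (8, 12)

T1 scale by (-2, -3): (-2, -4) → (4, 12)
T2 reflect across x = 0: (4, 12) → (-4, 12)
T3 shear: x ← x + 1·y: (-4, 12) → (8, 12)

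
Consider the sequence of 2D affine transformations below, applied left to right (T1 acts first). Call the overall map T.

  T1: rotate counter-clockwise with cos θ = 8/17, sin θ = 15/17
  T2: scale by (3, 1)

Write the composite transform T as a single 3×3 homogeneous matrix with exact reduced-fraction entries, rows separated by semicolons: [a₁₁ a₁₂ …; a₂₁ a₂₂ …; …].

T = [24/17 -45/17 0; 15/17 8/17 0; 0 0 1]

T1 = [8/17 -15/17 0; 15/17 8/17 0; 0 0 1]
T2·T1 = [24/17 -45/17 0; 15/17 8/17 0; 0 0 1]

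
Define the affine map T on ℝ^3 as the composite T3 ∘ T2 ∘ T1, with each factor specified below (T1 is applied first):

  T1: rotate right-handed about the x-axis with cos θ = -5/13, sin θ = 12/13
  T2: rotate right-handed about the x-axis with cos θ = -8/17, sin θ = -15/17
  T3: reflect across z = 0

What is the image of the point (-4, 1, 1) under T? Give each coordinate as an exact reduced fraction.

T1 rotate right-handed about the x-axis with cos θ = -5/13, sin θ = 12/13: (-4, 1, 1) → (-4, -17/13, 7/13)
T2 rotate right-handed about the x-axis with cos θ = -8/17, sin θ = -15/17: (-4, -17/13, 7/13) → (-4, 241/221, 199/221)
T3 reflect across z = 0: (-4, 241/221, 199/221) → (-4, 241/221, -199/221)

T(p) = (-4, 241/221, -199/221)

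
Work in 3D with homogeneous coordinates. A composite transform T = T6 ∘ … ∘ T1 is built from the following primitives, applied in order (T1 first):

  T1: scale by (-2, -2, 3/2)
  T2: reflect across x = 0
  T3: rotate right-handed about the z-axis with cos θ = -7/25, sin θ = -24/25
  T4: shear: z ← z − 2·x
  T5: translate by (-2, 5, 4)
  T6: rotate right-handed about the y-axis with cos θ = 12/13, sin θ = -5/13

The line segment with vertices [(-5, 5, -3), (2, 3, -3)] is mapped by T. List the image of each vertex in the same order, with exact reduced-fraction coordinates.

image vertices: (-1711/130, 87/5, 566/65), (-8643/650, 71/25, 2868/325)

T1 scale by (-2, -2, 3/2): (-5, 5, -3) → (10, -10, -9/2); (2, 3, -3) → (-4, -6, -9/2)
T2 reflect across x = 0: (10, -10, -9/2) → (-10, -10, -9/2); (-4, -6, -9/2) → (4, -6, -9/2)
T3 rotate right-handed about the z-axis with cos θ = -7/25, sin θ = -24/25: (-10, -10, -9/2) → (-34/5, 62/5, -9/2); (4, -6, -9/2) → (-172/25, -54/25, -9/2)
T4 shear: z ← z − 2·x: (-34/5, 62/5, -9/2) → (-34/5, 62/5, 91/10); (-172/25, -54/25, -9/2) → (-172/25, -54/25, 463/50)
T5 translate by (-2, 5, 4): (-34/5, 62/5, 91/10) → (-44/5, 87/5, 131/10); (-172/25, -54/25, 463/50) → (-222/25, 71/25, 663/50)
T6 rotate right-handed about the y-axis with cos θ = 12/13, sin θ = -5/13: (-44/5, 87/5, 131/10) → (-1711/130, 87/5, 566/65); (-222/25, 71/25, 663/50) → (-8643/650, 71/25, 2868/325)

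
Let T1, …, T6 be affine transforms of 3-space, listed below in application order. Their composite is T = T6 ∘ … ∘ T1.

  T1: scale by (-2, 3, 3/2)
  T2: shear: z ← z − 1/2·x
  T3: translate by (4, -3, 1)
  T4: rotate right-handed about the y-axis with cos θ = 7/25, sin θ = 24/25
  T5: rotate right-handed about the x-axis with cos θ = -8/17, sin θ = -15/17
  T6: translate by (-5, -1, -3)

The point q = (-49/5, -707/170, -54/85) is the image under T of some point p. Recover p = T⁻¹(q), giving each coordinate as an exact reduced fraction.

T1 = [-2 0 0 0; 0 3 0 0; 0 0 3/2 0; 0 0 0 1]
T2·T1 = [-2 0 0 0; 0 3 0 0; 1 0 3/2 0; 0 0 0 1]
T3·…·T1 = [-2 0 0 4; 0 3 0 -3; 1 0 3/2 1; 0 0 0 1]
T4·…·T1 = [2/5 0 36/25 52/25; 0 3 0 -3; 11/5 0 21/50 -89/25; 0 0 0 1]
T5·…·T1 = [2/5 0 36/25 52/25; 33/17 -24/17 63/170 -147/85; -88/85 -45/17 -84/425 1837/425; 0 0 0 1]
T6·…·T1 = [2/5 0 36/25 -73/25; 33/17 -24/17 63/170 -232/85; -88/85 -45/17 -84/425 562/425; 0 0 0 1]
det M = -9; M⁻¹ = [-7/50 36/85 -96/425 889/850; 0 -8/51 -5/17 -2/51; 11/15 -2/17 16/255 443/255; 0 0 0 1]
M⁻¹ · (-49/5, -707/170, -54/85)ᵀ = (4/5, 4/5, -5)ᵀ

p = (4/5, 4/5, -5)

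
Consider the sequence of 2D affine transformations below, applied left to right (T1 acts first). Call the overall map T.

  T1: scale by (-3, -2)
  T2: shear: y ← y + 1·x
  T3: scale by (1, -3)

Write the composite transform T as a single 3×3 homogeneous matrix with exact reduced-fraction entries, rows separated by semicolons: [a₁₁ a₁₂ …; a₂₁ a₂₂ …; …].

T = [-3 0 0; 9 6 0; 0 0 1]

T1 = [-3 0 0; 0 -2 0; 0 0 1]
T2·T1 = [-3 0 0; -3 -2 0; 0 0 1]
T3·…·T1 = [-3 0 0; 9 6 0; 0 0 1]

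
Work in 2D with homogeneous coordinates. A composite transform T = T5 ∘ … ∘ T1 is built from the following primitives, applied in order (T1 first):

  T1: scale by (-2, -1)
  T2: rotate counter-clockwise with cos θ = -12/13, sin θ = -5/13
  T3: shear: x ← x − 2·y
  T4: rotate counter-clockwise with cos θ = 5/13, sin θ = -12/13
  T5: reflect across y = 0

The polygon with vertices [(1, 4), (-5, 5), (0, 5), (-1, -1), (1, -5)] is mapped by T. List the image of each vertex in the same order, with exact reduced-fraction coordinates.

T1 scale by (-2, -1): (1, 4) → (-2, -4); (-5, 5) → (10, -5); (0, 5) → (0, -5); (-1, -1) → (2, 1); (1, -5) → (-2, 5)
T2 rotate counter-clockwise with cos θ = -12/13, sin θ = -5/13: (-2, -4) → (4/13, 58/13); (10, -5) → (-145/13, 10/13); (0, -5) → (-25/13, 60/13); (2, 1) → (-19/13, -22/13); (-2, 5) → (49/13, -50/13)
T3 shear: x ← x − 2·y: (4/13, 58/13) → (-112/13, 58/13); (-145/13, 10/13) → (-165/13, 10/13); (-25/13, 60/13) → (-145/13, 60/13); (-19/13, -22/13) → (25/13, -22/13); (49/13, -50/13) → (149/13, -50/13)
T4 rotate counter-clockwise with cos θ = 5/13, sin θ = -12/13: (-112/13, 58/13) → (136/169, 1634/169); (-165/13, 10/13) → (-705/169, 2030/169); (-145/13, 60/13) → (-5/169, 2040/169); (25/13, -22/13) → (-139/169, -410/169); (149/13, -50/13) → (145/169, -2038/169)
T5 reflect across y = 0: (136/169, 1634/169) → (136/169, -1634/169); (-705/169, 2030/169) → (-705/169, -2030/169); (-5/169, 2040/169) → (-5/169, -2040/169); (-139/169, -410/169) → (-139/169, 410/169); (145/169, -2038/169) → (145/169, 2038/169)

image vertices: (136/169, -1634/169), (-705/169, -2030/169), (-5/169, -2040/169), (-139/169, 410/169), (145/169, 2038/169)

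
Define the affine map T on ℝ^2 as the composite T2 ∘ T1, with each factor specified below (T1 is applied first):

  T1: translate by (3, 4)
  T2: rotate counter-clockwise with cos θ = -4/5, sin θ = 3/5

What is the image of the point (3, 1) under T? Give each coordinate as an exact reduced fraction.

T(p) = (-39/5, -2/5)

T1 translate by (3, 4): (3, 1) → (6, 5)
T2 rotate counter-clockwise with cos θ = -4/5, sin θ = 3/5: (6, 5) → (-39/5, -2/5)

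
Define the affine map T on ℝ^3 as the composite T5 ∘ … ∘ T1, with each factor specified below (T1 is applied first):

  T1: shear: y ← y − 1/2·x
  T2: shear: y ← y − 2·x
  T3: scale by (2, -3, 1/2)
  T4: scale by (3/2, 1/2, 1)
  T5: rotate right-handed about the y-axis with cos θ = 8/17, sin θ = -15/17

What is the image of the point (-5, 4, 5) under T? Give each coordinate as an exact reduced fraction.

T(p) = (-315/34, -99/4, -205/17)

T1 shear: y ← y − 1/2·x: (-5, 4, 5) → (-5, 13/2, 5)
T2 shear: y ← y − 2·x: (-5, 13/2, 5) → (-5, 33/2, 5)
T3 scale by (2, -3, 1/2): (-5, 33/2, 5) → (-10, -99/2, 5/2)
T4 scale by (3/2, 1/2, 1): (-10, -99/2, 5/2) → (-15, -99/4, 5/2)
T5 rotate right-handed about the y-axis with cos θ = 8/17, sin θ = -15/17: (-15, -99/4, 5/2) → (-315/34, -99/4, -205/17)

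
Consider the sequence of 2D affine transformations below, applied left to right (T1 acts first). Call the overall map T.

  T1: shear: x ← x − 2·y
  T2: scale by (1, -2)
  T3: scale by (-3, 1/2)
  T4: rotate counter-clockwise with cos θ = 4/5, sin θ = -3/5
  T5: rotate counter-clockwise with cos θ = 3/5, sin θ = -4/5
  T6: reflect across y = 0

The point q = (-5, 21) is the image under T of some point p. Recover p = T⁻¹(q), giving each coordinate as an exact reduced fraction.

T1 = [1 -2 0; 0 1 0; 0 0 1]
T2·T1 = [1 -2 0; 0 -2 0; 0 0 1]
T3·…·T1 = [-3 6 0; 0 -1 0; 0 0 1]
T4·…·T1 = [-12/5 21/5 0; 9/5 -22/5 0; 0 0 1]
T5·…·T1 = [0 -1 0; 3 -6 0; 0 0 1]
T6·…·T1 = [0 -1 0; -3 6 0; 0 0 1]
det M = -3; M⁻¹ = [-2 -1/3 0; -1 0 0; 0 0 1]
M⁻¹ · (-5, 21)ᵀ = (3, 5)ᵀ

p = (3, 5)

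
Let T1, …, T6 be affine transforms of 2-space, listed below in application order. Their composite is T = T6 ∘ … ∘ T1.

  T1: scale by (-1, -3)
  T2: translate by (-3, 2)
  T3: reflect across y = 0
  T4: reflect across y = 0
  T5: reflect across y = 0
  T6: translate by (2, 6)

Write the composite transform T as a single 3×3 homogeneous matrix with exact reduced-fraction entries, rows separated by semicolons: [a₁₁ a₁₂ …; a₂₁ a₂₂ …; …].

T1 = [-1 0 0; 0 -3 0; 0 0 1]
T2·T1 = [-1 0 -3; 0 -3 2; 0 0 1]
T3·…·T1 = [-1 0 -3; 0 3 -2; 0 0 1]
T4·…·T1 = [-1 0 -3; 0 -3 2; 0 0 1]
T5·…·T1 = [-1 0 -3; 0 3 -2; 0 0 1]
T6·…·T1 = [-1 0 -1; 0 3 4; 0 0 1]

T = [-1 0 -1; 0 3 4; 0 0 1]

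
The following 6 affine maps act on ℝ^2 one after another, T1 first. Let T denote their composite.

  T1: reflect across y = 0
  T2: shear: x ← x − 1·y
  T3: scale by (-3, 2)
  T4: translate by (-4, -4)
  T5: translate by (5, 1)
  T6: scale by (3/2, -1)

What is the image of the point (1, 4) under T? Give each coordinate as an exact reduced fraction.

T(p) = (-21, 11)

T1 reflect across y = 0: (1, 4) → (1, -4)
T2 shear: x ← x − 1·y: (1, -4) → (5, -4)
T3 scale by (-3, 2): (5, -4) → (-15, -8)
T4 translate by (-4, -4): (-15, -8) → (-19, -12)
T5 translate by (5, 1): (-19, -12) → (-14, -11)
T6 scale by (3/2, -1): (-14, -11) → (-21, 11)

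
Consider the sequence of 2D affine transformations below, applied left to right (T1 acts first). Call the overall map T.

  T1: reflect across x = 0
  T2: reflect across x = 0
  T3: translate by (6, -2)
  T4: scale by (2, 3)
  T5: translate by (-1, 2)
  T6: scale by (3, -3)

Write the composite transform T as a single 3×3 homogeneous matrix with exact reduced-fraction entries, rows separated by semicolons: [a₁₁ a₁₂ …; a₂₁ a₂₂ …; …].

T = [6 0 33; 0 -9 12; 0 0 1]

T1 = [-1 0 0; 0 1 0; 0 0 1]
T2·T1 = [1 0 0; 0 1 0; 0 0 1]
T3·…·T1 = [1 0 6; 0 1 -2; 0 0 1]
T4·…·T1 = [2 0 12; 0 3 -6; 0 0 1]
T5·…·T1 = [2 0 11; 0 3 -4; 0 0 1]
T6·…·T1 = [6 0 33; 0 -9 12; 0 0 1]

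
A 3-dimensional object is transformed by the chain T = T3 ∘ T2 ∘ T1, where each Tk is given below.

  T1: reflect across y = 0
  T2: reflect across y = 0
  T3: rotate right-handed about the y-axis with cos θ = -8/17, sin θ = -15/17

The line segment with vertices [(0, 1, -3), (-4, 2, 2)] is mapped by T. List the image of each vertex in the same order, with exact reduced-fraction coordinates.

image vertices: (45/17, 1, 24/17), (2/17, 2, -76/17)

T1 reflect across y = 0: (0, 1, -3) → (0, -1, -3); (-4, 2, 2) → (-4, -2, 2)
T2 reflect across y = 0: (0, -1, -3) → (0, 1, -3); (-4, -2, 2) → (-4, 2, 2)
T3 rotate right-handed about the y-axis with cos θ = -8/17, sin θ = -15/17: (0, 1, -3) → (45/17, 1, 24/17); (-4, 2, 2) → (2/17, 2, -76/17)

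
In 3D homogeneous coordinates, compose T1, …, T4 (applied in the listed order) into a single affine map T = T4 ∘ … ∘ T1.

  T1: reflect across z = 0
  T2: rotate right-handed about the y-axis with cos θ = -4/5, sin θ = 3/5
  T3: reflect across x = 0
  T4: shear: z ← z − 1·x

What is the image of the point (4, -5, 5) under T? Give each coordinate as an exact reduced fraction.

T(p) = (31/5, -5, -23/5)

T1 reflect across z = 0: (4, -5, 5) → (4, -5, -5)
T2 rotate right-handed about the y-axis with cos θ = -4/5, sin θ = 3/5: (4, -5, -5) → (-31/5, -5, 8/5)
T3 reflect across x = 0: (-31/5, -5, 8/5) → (31/5, -5, 8/5)
T4 shear: z ← z − 1·x: (31/5, -5, 8/5) → (31/5, -5, -23/5)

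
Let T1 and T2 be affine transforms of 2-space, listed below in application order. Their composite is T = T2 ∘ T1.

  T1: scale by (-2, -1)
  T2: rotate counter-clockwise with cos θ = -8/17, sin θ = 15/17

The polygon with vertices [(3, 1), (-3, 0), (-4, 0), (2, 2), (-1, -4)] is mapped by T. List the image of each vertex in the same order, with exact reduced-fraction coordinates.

T1 scale by (-2, -1): (3, 1) → (-6, -1); (-3, 0) → (6, 0); (-4, 0) → (8, 0); (2, 2) → (-4, -2); (-1, -4) → (2, 4)
T2 rotate counter-clockwise with cos θ = -8/17, sin θ = 15/17: (-6, -1) → (63/17, -82/17); (6, 0) → (-48/17, 90/17); (8, 0) → (-64/17, 120/17); (-4, -2) → (62/17, -44/17); (2, 4) → (-76/17, -2/17)

image vertices: (63/17, -82/17), (-48/17, 90/17), (-64/17, 120/17), (62/17, -44/17), (-76/17, -2/17)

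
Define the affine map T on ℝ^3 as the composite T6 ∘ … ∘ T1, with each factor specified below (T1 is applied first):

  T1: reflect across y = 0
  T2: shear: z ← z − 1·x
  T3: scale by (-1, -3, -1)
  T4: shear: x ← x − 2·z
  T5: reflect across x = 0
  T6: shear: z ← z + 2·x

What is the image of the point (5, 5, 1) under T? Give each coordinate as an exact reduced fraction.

T(p) = (13, 15, 30)

T1 reflect across y = 0: (5, 5, 1) → (5, -5, 1)
T2 shear: z ← z − 1·x: (5, -5, 1) → (5, -5, -4)
T3 scale by (-1, -3, -1): (5, -5, -4) → (-5, 15, 4)
T4 shear: x ← x − 2·z: (-5, 15, 4) → (-13, 15, 4)
T5 reflect across x = 0: (-13, 15, 4) → (13, 15, 4)
T6 shear: z ← z + 2·x: (13, 15, 4) → (13, 15, 30)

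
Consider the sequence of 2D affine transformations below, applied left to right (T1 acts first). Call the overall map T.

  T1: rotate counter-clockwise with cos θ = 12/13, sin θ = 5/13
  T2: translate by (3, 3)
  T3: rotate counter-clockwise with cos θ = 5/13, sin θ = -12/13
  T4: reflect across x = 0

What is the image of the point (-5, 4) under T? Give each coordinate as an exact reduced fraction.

T(p) = (-539/169, 802/169)

T1 rotate counter-clockwise with cos θ = 12/13, sin θ = 5/13: (-5, 4) → (-80/13, 23/13)
T2 translate by (3, 3): (-80/13, 23/13) → (-41/13, 62/13)
T3 rotate counter-clockwise with cos θ = 5/13, sin θ = -12/13: (-41/13, 62/13) → (539/169, 802/169)
T4 reflect across x = 0: (539/169, 802/169) → (-539/169, 802/169)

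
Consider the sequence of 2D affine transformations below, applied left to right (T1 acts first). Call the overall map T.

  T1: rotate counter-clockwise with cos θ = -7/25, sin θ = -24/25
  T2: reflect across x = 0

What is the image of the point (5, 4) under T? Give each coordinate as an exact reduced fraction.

T(p) = (-61/25, -148/25)

T1 rotate counter-clockwise with cos θ = -7/25, sin θ = -24/25: (5, 4) → (61/25, -148/25)
T2 reflect across x = 0: (61/25, -148/25) → (-61/25, -148/25)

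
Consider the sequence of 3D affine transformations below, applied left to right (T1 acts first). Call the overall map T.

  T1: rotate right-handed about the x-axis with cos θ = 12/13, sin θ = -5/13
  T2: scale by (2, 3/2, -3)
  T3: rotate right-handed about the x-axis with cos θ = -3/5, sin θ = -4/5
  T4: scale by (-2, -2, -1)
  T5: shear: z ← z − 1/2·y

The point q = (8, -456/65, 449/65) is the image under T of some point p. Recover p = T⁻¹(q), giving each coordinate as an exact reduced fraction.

p = (-2, 1, -4/3)

T1 = [1 0 0 0; 0 12/13 5/13 0; 0 -5/13 12/13 0; 0 0 0 1]
T2·T1 = [2 0 0 0; 0 18/13 15/26 0; 0 15/13 -36/13 0; 0 0 0 1]
T3·…·T1 = [2 0 0 0; 0 6/65 -333/130 0; 0 -9/5 6/5 0; 0 0 0 1]
T4·…·T1 = [-4 0 0 0; 0 -12/65 333/65 0; 0 9/5 -6/5 0; 0 0 0 1]
T5·…·T1 = [-4 0 0 0; 0 -12/65 333/65 0; 0 123/65 -489/130 0; 0 0 0 1]
det M = 36; M⁻¹ = [-1/4 0 0 0; 0 163/390 37/65 0; 0 41/195 4/195 0; 0 0 0 1]
M⁻¹ · (8, -456/65, 449/65)ᵀ = (-2, 1, -4/3)ᵀ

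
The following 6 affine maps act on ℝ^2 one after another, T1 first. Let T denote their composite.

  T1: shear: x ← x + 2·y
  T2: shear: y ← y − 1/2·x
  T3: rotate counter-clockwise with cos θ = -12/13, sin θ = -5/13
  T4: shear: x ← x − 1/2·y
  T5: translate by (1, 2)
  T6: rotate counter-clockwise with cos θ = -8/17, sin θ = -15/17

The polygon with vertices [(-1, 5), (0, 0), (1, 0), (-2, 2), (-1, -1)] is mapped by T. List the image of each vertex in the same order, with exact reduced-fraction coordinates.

image vertices: (161/221, 1205/221), (22/17, -31/17), (421/221, -186/221), (20/221, -107/221), (149/221, -985/221)

T1 shear: x ← x + 2·y: (-1, 5) → (9, 5); (0, 0) → (0, 0); (1, 0) → (1, 0); (-2, 2) → (2, 2); (-1, -1) → (-3, -1)
T2 shear: y ← y − 1/2·x: (9, 5) → (9, 1/2); (0, 0) → (0, 0); (1, 0) → (1, -1/2); (2, 2) → (2, 1); (-3, -1) → (-3, 1/2)
T3 rotate counter-clockwise with cos θ = -12/13, sin θ = -5/13: (9, 1/2) → (-211/26, -51/13); (0, 0) → (0, 0); (1, -1/2) → (-29/26, 1/13); (2, 1) → (-19/13, -22/13); (-3, 1/2) → (77/26, 9/13)
T4 shear: x ← x − 1/2·y: (-211/26, -51/13) → (-80/13, -51/13); (0, 0) → (0, 0); (-29/26, 1/13) → (-15/13, 1/13); (-19/13, -22/13) → (-8/13, -22/13); (77/26, 9/13) → (34/13, 9/13)
T5 translate by (1, 2): (-80/13, -51/13) → (-67/13, -25/13); (0, 0) → (1, 2); (-15/13, 1/13) → (-2/13, 27/13); (-8/13, -22/13) → (5/13, 4/13); (34/13, 9/13) → (47/13, 35/13)
T6 rotate counter-clockwise with cos θ = -8/17, sin θ = -15/17: (-67/13, -25/13) → (161/221, 1205/221); (1, 2) → (22/17, -31/17); (-2/13, 27/13) → (421/221, -186/221); (5/13, 4/13) → (20/221, -107/221); (47/13, 35/13) → (149/221, -985/221)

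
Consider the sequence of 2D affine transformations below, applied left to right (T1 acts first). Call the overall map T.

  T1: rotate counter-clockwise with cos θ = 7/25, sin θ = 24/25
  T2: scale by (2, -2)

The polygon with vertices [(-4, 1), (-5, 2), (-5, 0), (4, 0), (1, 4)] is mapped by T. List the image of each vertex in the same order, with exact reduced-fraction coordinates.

T1 rotate counter-clockwise with cos θ = 7/25, sin θ = 24/25: (-4, 1) → (-52/25, -89/25); (-5, 2) → (-83/25, -106/25); (-5, 0) → (-7/5, -24/5); (4, 0) → (28/25, 96/25); (1, 4) → (-89/25, 52/25)
T2 scale by (2, -2): (-52/25, -89/25) → (-104/25, 178/25); (-83/25, -106/25) → (-166/25, 212/25); (-7/5, -24/5) → (-14/5, 48/5); (28/25, 96/25) → (56/25, -192/25); (-89/25, 52/25) → (-178/25, -104/25)

image vertices: (-104/25, 178/25), (-166/25, 212/25), (-14/5, 48/5), (56/25, -192/25), (-178/25, -104/25)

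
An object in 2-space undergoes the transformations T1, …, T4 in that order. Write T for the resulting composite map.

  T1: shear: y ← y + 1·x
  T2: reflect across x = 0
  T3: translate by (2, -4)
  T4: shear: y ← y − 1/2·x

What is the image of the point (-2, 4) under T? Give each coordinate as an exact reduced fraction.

T(p) = (4, -4)

T1 shear: y ← y + 1·x: (-2, 4) → (-2, 2)
T2 reflect across x = 0: (-2, 2) → (2, 2)
T3 translate by (2, -4): (2, 2) → (4, -2)
T4 shear: y ← y − 1/2·x: (4, -2) → (4, -4)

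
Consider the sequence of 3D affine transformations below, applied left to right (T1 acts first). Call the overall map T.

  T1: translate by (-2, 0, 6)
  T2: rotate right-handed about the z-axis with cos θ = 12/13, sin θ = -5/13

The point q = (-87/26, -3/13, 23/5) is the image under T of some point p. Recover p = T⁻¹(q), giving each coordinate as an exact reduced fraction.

T1 = [1 0 0 -2; 0 1 0 0; 0 0 1 6; 0 0 0 1]
T2·T1 = [12/13 5/13 0 -24/13; -5/13 12/13 0 10/13; 0 0 1 6; 0 0 0 1]
det M = 1; M⁻¹ = [12/13 -5/13 0 2; 5/13 12/13 0 0; 0 0 1 -6; 0 0 0 1]
M⁻¹ · (-87/26, -3/13, 23/5)ᵀ = (-1, -3/2, -7/5)ᵀ

p = (-1, -3/2, -7/5)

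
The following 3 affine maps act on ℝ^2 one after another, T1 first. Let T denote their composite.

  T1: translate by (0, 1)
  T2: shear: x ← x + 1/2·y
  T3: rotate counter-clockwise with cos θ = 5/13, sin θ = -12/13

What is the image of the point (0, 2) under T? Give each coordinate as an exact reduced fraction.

T1 translate by (0, 1): (0, 2) → (0, 3)
T2 shear: x ← x + 1/2·y: (0, 3) → (3/2, 3)
T3 rotate counter-clockwise with cos θ = 5/13, sin θ = -12/13: (3/2, 3) → (87/26, -3/13)

T(p) = (87/26, -3/13)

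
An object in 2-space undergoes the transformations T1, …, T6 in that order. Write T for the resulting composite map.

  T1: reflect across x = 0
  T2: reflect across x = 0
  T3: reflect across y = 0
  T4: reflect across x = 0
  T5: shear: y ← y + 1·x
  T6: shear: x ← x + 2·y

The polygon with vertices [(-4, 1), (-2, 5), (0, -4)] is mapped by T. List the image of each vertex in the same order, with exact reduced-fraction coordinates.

T1 reflect across x = 0: (-4, 1) → (4, 1); (-2, 5) → (2, 5); (0, -4) → (0, -4)
T2 reflect across x = 0: (4, 1) → (-4, 1); (2, 5) → (-2, 5); (0, -4) → (0, -4)
T3 reflect across y = 0: (-4, 1) → (-4, -1); (-2, 5) → (-2, -5); (0, -4) → (0, 4)
T4 reflect across x = 0: (-4, -1) → (4, -1); (-2, -5) → (2, -5); (0, 4) → (0, 4)
T5 shear: y ← y + 1·x: (4, -1) → (4, 3); (2, -5) → (2, -3); (0, 4) → (0, 4)
T6 shear: x ← x + 2·y: (4, 3) → (10, 3); (2, -3) → (-4, -3); (0, 4) → (8, 4)

image vertices: (10, 3), (-4, -3), (8, 4)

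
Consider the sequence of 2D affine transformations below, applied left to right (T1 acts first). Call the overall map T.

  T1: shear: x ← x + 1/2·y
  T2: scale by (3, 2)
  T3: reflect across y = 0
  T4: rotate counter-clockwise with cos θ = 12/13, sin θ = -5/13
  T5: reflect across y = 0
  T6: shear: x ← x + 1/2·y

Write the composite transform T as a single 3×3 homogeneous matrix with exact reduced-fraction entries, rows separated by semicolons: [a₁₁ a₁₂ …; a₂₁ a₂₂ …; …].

T1 = [1 1/2 0; 0 1 0; 0 0 1]
T2·T1 = [3 3/2 0; 0 2 0; 0 0 1]
T3·…·T1 = [3 3/2 0; 0 -2 0; 0 0 1]
T4·…·T1 = [36/13 8/13 0; -15/13 -63/26 0; 0 0 1]
T5·…·T1 = [36/13 8/13 0; 15/13 63/26 0; 0 0 1]
T6·…·T1 = [87/26 95/52 0; 15/13 63/26 0; 0 0 1]

T = [87/26 95/52 0; 15/13 63/26 0; 0 0 1]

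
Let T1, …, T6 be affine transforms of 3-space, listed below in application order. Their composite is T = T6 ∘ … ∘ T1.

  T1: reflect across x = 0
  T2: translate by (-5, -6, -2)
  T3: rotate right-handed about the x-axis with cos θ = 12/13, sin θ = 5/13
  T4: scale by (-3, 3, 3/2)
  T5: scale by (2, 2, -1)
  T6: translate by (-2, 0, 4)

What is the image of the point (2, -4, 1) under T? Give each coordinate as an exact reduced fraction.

T(p) = (40, -690/13, 145/13)

T1 reflect across x = 0: (2, -4, 1) → (-2, -4, 1)
T2 translate by (-5, -6, -2): (-2, -4, 1) → (-7, -10, -1)
T3 rotate right-handed about the x-axis with cos θ = 12/13, sin θ = 5/13: (-7, -10, -1) → (-7, -115/13, -62/13)
T4 scale by (-3, 3, 3/2): (-7, -115/13, -62/13) → (21, -345/13, -93/13)
T5 scale by (2, 2, -1): (21, -345/13, -93/13) → (42, -690/13, 93/13)
T6 translate by (-2, 0, 4): (42, -690/13, 93/13) → (40, -690/13, 145/13)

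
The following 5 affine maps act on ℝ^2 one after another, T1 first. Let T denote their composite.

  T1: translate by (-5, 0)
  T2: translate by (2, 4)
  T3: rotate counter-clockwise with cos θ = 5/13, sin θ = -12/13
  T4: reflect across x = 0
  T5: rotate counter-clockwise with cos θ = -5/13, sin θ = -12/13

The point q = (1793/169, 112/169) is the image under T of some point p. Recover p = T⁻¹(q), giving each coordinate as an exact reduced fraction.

T1 = [1 0 -5; 0 1 0; 0 0 1]
T2·T1 = [1 0 -3; 0 1 4; 0 0 1]
T3·…·T1 = [5/13 12/13 33/13; -12/13 5/13 56/13; 0 0 1]
T4·…·T1 = [-5/13 -12/13 -33/13; -12/13 5/13 56/13; 0 0 1]
T5·…·T1 = [-119/169 120/169 837/169; 120/169 119/169 116/169; 0 0 1]
det M = -1; M⁻¹ = [-119/169 120/169 3; 120/169 119/169 -4; 0 0 1]
M⁻¹ · (1793/169, 112/169)ᵀ = (-4, 4)ᵀ

p = (-4, 4)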